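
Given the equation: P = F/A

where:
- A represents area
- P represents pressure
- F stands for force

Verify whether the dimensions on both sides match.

Yes

A (area) has dimensions [L^2].
P (pressure) has dimensions [L^-1 M T^-2].
F (force) has dimensions [L M T^-2].

Left side: [L^-1 M T^-2]
Right side: [L^-1 M T^-2]

Both sides have the same dimensions, so the equation is dimensionally consistent.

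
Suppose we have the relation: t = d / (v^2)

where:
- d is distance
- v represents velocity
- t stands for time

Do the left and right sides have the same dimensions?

No

d (distance) has dimensions [L].
v (velocity) has dimensions [L T^-1].
t (time) has dimensions [T].

Left side: [T]
Right side: [L^-1 T^2]

The two sides have different dimensions, so the equation is NOT dimensionally consistent.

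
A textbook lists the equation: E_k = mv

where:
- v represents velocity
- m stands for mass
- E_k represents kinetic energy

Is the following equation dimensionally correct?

No

v (velocity) has dimensions [L T^-1].
m (mass) has dimensions [M].
E_k (kinetic energy) has dimensions [L^2 M T^-2].

Left side: [L^2 M T^-2]
Right side: [L M T^-1]

The two sides have different dimensions, so the equation is NOT dimensionally consistent.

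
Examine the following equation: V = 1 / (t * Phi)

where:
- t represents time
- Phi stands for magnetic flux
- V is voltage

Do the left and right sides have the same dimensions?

No

t (time) has dimensions [T].
Phi (magnetic flux) has dimensions [I^-1 L^2 M T^-2].
V (voltage) has dimensions [I^-1 L^2 M T^-3].

Left side: [I^-1 L^2 M T^-3]
Right side: [I L^-2 M^-1 T]

The two sides have different dimensions, so the equation is NOT dimensionally consistent.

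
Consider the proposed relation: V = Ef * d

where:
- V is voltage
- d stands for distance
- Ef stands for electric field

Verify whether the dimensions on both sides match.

Yes

V (voltage) has dimensions [I^-1 L^2 M T^-3].
d (distance) has dimensions [L].
Ef (electric field) has dimensions [I^-1 L M T^-3].

Left side: [I^-1 L^2 M T^-3]
Right side: [I^-1 L^2 M T^-3]

Both sides have the same dimensions, so the equation is dimensionally consistent.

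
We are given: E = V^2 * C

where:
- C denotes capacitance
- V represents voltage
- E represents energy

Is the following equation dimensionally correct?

Yes

C (capacitance) has dimensions [I^2 L^-2 M^-1 T^4].
V (voltage) has dimensions [I^-1 L^2 M T^-3].
E (energy) has dimensions [L^2 M T^-2].

Left side: [L^2 M T^-2]
Right side: [L^2 M T^-2]

Both sides have the same dimensions, so the equation is dimensionally consistent.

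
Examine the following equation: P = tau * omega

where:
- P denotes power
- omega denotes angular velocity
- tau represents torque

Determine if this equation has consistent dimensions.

Yes

P (power) has dimensions [L^2 M T^-3].
omega (angular velocity) has dimensions [T^-1].
tau (torque) has dimensions [L^2 M T^-2].

Left side: [L^2 M T^-3]
Right side: [L^2 M T^-3]

Both sides have the same dimensions, so the equation is dimensionally consistent.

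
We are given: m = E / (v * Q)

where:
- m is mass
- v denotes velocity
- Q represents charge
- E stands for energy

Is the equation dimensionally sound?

No

m (mass) has dimensions [M].
v (velocity) has dimensions [L T^-1].
Q (charge) has dimensions [I T].
E (energy) has dimensions [L^2 M T^-2].

Left side: [M]
Right side: [I^-1 L M T^-2]

The two sides have different dimensions, so the equation is NOT dimensionally consistent.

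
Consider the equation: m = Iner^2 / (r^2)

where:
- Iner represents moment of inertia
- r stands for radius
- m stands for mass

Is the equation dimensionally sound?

No

Iner (moment of inertia) has dimensions [L^2 M].
r (radius) has dimensions [L].
m (mass) has dimensions [M].

Left side: [M]
Right side: [L^2 M^2]

The two sides have different dimensions, so the equation is NOT dimensionally consistent.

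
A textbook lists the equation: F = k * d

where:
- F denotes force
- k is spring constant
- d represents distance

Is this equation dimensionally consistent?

Yes

F (force) has dimensions [L M T^-2].
k (spring constant) has dimensions [M T^-2].
d (distance) has dimensions [L].

Left side: [L M T^-2]
Right side: [L M T^-2]

Both sides have the same dimensions, so the equation is dimensionally consistent.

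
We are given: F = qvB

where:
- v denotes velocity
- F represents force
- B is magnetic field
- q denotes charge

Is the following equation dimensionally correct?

Yes

v (velocity) has dimensions [L T^-1].
F (force) has dimensions [L M T^-2].
B (magnetic field) has dimensions [I^-1 M T^-2].
q (charge) has dimensions [I T].

Left side: [L M T^-2]
Right side: [L M T^-2]

Both sides have the same dimensions, so the equation is dimensionally consistent.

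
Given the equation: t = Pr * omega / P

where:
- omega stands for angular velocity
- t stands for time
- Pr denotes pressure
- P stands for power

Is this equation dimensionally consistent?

No

omega (angular velocity) has dimensions [T^-1].
t (time) has dimensions [T].
Pr (pressure) has dimensions [L^-1 M T^-2].
P (power) has dimensions [L^2 M T^-3].

Left side: [T]
Right side: [L^-3]

The two sides have different dimensions, so the equation is NOT dimensionally consistent.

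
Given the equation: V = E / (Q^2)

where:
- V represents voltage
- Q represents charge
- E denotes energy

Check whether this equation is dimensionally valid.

No

V (voltage) has dimensions [I^-1 L^2 M T^-3].
Q (charge) has dimensions [I T].
E (energy) has dimensions [L^2 M T^-2].

Left side: [I^-1 L^2 M T^-3]
Right side: [I^-2 L^2 M T^-4]

The two sides have different dimensions, so the equation is NOT dimensionally consistent.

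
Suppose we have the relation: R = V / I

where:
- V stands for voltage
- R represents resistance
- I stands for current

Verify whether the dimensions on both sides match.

Yes

V (voltage) has dimensions [I^-1 L^2 M T^-3].
R (resistance) has dimensions [I^-2 L^2 M T^-3].
I (current) has dimensions [I].

Left side: [I^-2 L^2 M T^-3]
Right side: [I^-2 L^2 M T^-3]

Both sides have the same dimensions, so the equation is dimensionally consistent.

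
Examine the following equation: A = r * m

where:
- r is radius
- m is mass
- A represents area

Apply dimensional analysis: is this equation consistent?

No

r (radius) has dimensions [L].
m (mass) has dimensions [M].
A (area) has dimensions [L^2].

Left side: [L^2]
Right side: [L M]

The two sides have different dimensions, so the equation is NOT dimensionally consistent.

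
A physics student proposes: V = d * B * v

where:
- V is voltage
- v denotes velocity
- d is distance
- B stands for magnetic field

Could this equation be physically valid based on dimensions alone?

Yes

V (voltage) has dimensions [I^-1 L^2 M T^-3].
v (velocity) has dimensions [L T^-1].
d (distance) has dimensions [L].
B (magnetic field) has dimensions [I^-1 M T^-2].

Left side: [I^-1 L^2 M T^-3]
Right side: [I^-1 L^2 M T^-3]

Both sides have the same dimensions, so the equation is dimensionally consistent.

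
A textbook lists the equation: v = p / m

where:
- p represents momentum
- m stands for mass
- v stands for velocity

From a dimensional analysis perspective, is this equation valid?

Yes

p (momentum) has dimensions [L M T^-1].
m (mass) has dimensions [M].
v (velocity) has dimensions [L T^-1].

Left side: [L T^-1]
Right side: [L T^-1]

Both sides have the same dimensions, so the equation is dimensionally consistent.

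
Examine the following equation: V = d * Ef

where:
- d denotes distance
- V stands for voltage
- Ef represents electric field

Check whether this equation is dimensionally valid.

Yes

d (distance) has dimensions [L].
V (voltage) has dimensions [I^-1 L^2 M T^-3].
Ef (electric field) has dimensions [I^-1 L M T^-3].

Left side: [I^-1 L^2 M T^-3]
Right side: [I^-1 L^2 M T^-3]

Both sides have the same dimensions, so the equation is dimensionally consistent.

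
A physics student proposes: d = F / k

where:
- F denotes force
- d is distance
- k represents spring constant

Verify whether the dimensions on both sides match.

Yes

F (force) has dimensions [L M T^-2].
d (distance) has dimensions [L].
k (spring constant) has dimensions [M T^-2].

Left side: [L]
Right side: [L]

Both sides have the same dimensions, so the equation is dimensionally consistent.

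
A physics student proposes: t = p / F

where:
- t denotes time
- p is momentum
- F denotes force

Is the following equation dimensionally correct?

Yes

t (time) has dimensions [T].
p (momentum) has dimensions [L M T^-1].
F (force) has dimensions [L M T^-2].

Left side: [T]
Right side: [T]

Both sides have the same dimensions, so the equation is dimensionally consistent.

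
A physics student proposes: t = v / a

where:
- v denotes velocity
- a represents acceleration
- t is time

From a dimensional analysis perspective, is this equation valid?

Yes

v (velocity) has dimensions [L T^-1].
a (acceleration) has dimensions [L T^-2].
t (time) has dimensions [T].

Left side: [T]
Right side: [T]

Both sides have the same dimensions, so the equation is dimensionally consistent.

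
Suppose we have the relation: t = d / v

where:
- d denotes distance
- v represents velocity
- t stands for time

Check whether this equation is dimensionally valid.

Yes

d (distance) has dimensions [L].
v (velocity) has dimensions [L T^-1].
t (time) has dimensions [T].

Left side: [T]
Right side: [T]

Both sides have the same dimensions, so the equation is dimensionally consistent.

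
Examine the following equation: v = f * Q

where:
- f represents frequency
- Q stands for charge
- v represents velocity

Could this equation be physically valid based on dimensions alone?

No

f (frequency) has dimensions [T^-1].
Q (charge) has dimensions [I T].
v (velocity) has dimensions [L T^-1].

Left side: [L T^-1]
Right side: [I]

The two sides have different dimensions, so the equation is NOT dimensionally consistent.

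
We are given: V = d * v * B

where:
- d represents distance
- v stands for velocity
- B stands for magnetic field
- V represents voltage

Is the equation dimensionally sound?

Yes

d (distance) has dimensions [L].
v (velocity) has dimensions [L T^-1].
B (magnetic field) has dimensions [I^-1 M T^-2].
V (voltage) has dimensions [I^-1 L^2 M T^-3].

Left side: [I^-1 L^2 M T^-3]
Right side: [I^-1 L^2 M T^-3]

Both sides have the same dimensions, so the equation is dimensionally consistent.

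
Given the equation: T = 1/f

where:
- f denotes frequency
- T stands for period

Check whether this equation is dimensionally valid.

Yes

f (frequency) has dimensions [T^-1].
T (period) has dimensions [T].

Left side: [T]
Right side: [T]

Both sides have the same dimensions, so the equation is dimensionally consistent.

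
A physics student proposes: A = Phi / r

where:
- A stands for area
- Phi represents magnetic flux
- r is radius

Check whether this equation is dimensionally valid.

No

A (area) has dimensions [L^2].
Phi (magnetic flux) has dimensions [I^-1 L^2 M T^-2].
r (radius) has dimensions [L].

Left side: [L^2]
Right side: [I^-1 L M T^-2]

The two sides have different dimensions, so the equation is NOT dimensionally consistent.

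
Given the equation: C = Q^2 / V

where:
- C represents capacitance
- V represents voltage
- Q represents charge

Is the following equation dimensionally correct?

No

C (capacitance) has dimensions [I^2 L^-2 M^-1 T^4].
V (voltage) has dimensions [I^-1 L^2 M T^-3].
Q (charge) has dimensions [I T].

Left side: [I^2 L^-2 M^-1 T^4]
Right side: [I^3 L^-2 M^-1 T^5]

The two sides have different dimensions, so the equation is NOT dimensionally consistent.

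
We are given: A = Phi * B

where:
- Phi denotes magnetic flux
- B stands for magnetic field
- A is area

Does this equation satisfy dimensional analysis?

No

Phi (magnetic flux) has dimensions [I^-1 L^2 M T^-2].
B (magnetic field) has dimensions [I^-1 M T^-2].
A (area) has dimensions [L^2].

Left side: [L^2]
Right side: [I^-2 L^2 M^2 T^-4]

The two sides have different dimensions, so the equation is NOT dimensionally consistent.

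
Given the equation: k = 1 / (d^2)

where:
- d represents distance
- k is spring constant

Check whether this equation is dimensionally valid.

No

d (distance) has dimensions [L].
k (spring constant) has dimensions [M T^-2].

Left side: [M T^-2]
Right side: [L^-2]

The two sides have different dimensions, so the equation is NOT dimensionally consistent.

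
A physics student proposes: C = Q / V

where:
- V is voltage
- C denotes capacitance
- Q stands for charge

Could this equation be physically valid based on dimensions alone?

Yes

V (voltage) has dimensions [I^-1 L^2 M T^-3].
C (capacitance) has dimensions [I^2 L^-2 M^-1 T^4].
Q (charge) has dimensions [I T].

Left side: [I^2 L^-2 M^-1 T^4]
Right side: [I^2 L^-2 M^-1 T^4]

Both sides have the same dimensions, so the equation is dimensionally consistent.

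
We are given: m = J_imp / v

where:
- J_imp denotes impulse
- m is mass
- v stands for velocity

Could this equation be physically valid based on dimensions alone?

Yes

J_imp (impulse) has dimensions [L M T^-1].
m (mass) has dimensions [M].
v (velocity) has dimensions [L T^-1].

Left side: [M]
Right side: [M]

Both sides have the same dimensions, so the equation is dimensionally consistent.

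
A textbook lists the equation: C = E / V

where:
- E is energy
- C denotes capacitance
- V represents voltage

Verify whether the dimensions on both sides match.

No

E (energy) has dimensions [L^2 M T^-2].
C (capacitance) has dimensions [I^2 L^-2 M^-1 T^4].
V (voltage) has dimensions [I^-1 L^2 M T^-3].

Left side: [I^2 L^-2 M^-1 T^4]
Right side: [I T]

The two sides have different dimensions, so the equation is NOT dimensionally consistent.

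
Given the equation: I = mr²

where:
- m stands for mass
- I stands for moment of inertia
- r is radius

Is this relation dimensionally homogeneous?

Yes

m (mass) has dimensions [M].
I (moment of inertia) has dimensions [L^2 M].
r (radius) has dimensions [L].

Left side: [L^2 M]
Right side: [L^2 M]

Both sides have the same dimensions, so the equation is dimensionally consistent.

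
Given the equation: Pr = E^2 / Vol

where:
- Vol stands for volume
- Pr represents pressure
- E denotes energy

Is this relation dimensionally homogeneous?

No

Vol (volume) has dimensions [L^3].
Pr (pressure) has dimensions [L^-1 M T^-2].
E (energy) has dimensions [L^2 M T^-2].

Left side: [L^-1 M T^-2]
Right side: [L M^2 T^-4]

The two sides have different dimensions, so the equation is NOT dimensionally consistent.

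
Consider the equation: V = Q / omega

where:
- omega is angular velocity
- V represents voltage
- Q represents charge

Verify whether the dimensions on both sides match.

No

omega (angular velocity) has dimensions [T^-1].
V (voltage) has dimensions [I^-1 L^2 M T^-3].
Q (charge) has dimensions [I T].

Left side: [I^-1 L^2 M T^-3]
Right side: [I T^2]

The two sides have different dimensions, so the equation is NOT dimensionally consistent.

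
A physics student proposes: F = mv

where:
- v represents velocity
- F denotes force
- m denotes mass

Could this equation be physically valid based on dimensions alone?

No

v (velocity) has dimensions [L T^-1].
F (force) has dimensions [L M T^-2].
m (mass) has dimensions [M].

Left side: [L M T^-2]
Right side: [L M T^-1]

The two sides have different dimensions, so the equation is NOT dimensionally consistent.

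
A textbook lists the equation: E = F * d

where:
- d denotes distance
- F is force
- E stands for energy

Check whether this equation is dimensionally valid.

Yes

d (distance) has dimensions [L].
F (force) has dimensions [L M T^-2].
E (energy) has dimensions [L^2 M T^-2].

Left side: [L^2 M T^-2]
Right side: [L^2 M T^-2]

Both sides have the same dimensions, so the equation is dimensionally consistent.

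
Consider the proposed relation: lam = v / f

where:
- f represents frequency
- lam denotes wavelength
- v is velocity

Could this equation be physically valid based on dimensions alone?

Yes

f (frequency) has dimensions [T^-1].
lam (wavelength) has dimensions [L].
v (velocity) has dimensions [L T^-1].

Left side: [L]
Right side: [L]

Both sides have the same dimensions, so the equation is dimensionally consistent.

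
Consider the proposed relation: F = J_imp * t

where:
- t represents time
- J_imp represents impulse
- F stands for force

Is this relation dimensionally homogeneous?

No

t (time) has dimensions [T].
J_imp (impulse) has dimensions [L M T^-1].
F (force) has dimensions [L M T^-2].

Left side: [L M T^-2]
Right side: [L M]

The two sides have different dimensions, so the equation is NOT dimensionally consistent.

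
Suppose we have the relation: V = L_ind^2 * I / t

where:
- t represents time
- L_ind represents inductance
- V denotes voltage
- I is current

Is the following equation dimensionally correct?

No

t (time) has dimensions [T].
L_ind (inductance) has dimensions [I^-2 L^2 M T^-2].
V (voltage) has dimensions [I^-1 L^2 M T^-3].
I (current) has dimensions [I].

Left side: [I^-1 L^2 M T^-3]
Right side: [I^-3 L^4 M^2 T^-5]

The two sides have different dimensions, so the equation is NOT dimensionally consistent.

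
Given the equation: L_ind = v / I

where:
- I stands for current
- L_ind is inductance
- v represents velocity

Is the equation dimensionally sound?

No

I (current) has dimensions [I].
L_ind (inductance) has dimensions [I^-2 L^2 M T^-2].
v (velocity) has dimensions [L T^-1].

Left side: [I^-2 L^2 M T^-2]
Right side: [I^-1 L T^-1]

The two sides have different dimensions, so the equation is NOT dimensionally consistent.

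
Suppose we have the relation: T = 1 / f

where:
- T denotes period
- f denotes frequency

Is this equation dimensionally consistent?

Yes

T (period) has dimensions [T].
f (frequency) has dimensions [T^-1].

Left side: [T]
Right side: [T]

Both sides have the same dimensions, so the equation is dimensionally consistent.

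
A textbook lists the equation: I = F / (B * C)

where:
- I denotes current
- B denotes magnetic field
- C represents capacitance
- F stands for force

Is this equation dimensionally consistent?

No

I (current) has dimensions [I].
B (magnetic field) has dimensions [I^-1 M T^-2].
C (capacitance) has dimensions [I^2 L^-2 M^-1 T^4].
F (force) has dimensions [L M T^-2].

Left side: [I]
Right side: [I^-1 L^3 M T^-4]

The two sides have different dimensions, so the equation is NOT dimensionally consistent.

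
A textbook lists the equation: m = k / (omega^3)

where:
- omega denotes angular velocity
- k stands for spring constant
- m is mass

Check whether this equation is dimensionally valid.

No

omega (angular velocity) has dimensions [T^-1].
k (spring constant) has dimensions [M T^-2].
m (mass) has dimensions [M].

Left side: [M]
Right side: [M T]

The two sides have different dimensions, so the equation is NOT dimensionally consistent.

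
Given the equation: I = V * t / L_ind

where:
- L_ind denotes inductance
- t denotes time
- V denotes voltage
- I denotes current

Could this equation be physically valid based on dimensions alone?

Yes

L_ind (inductance) has dimensions [I^-2 L^2 M T^-2].
t (time) has dimensions [T].
V (voltage) has dimensions [I^-1 L^2 M T^-3].
I (current) has dimensions [I].

Left side: [I]
Right side: [I]

Both sides have the same dimensions, so the equation is dimensionally consistent.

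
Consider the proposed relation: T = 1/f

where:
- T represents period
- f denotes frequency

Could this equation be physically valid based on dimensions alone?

Yes

T (period) has dimensions [T].
f (frequency) has dimensions [T^-1].

Left side: [T]
Right side: [T]

Both sides have the same dimensions, so the equation is dimensionally consistent.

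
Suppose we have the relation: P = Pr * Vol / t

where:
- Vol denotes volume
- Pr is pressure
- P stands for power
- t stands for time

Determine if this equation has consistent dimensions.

Yes

Vol (volume) has dimensions [L^3].
Pr (pressure) has dimensions [L^-1 M T^-2].
P (power) has dimensions [L^2 M T^-3].
t (time) has dimensions [T].

Left side: [L^2 M T^-3]
Right side: [L^2 M T^-3]

Both sides have the same dimensions, so the equation is dimensionally consistent.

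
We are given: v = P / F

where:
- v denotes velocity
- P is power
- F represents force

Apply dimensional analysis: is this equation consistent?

Yes

v (velocity) has dimensions [L T^-1].
P (power) has dimensions [L^2 M T^-3].
F (force) has dimensions [L M T^-2].

Left side: [L T^-1]
Right side: [L T^-1]

Both sides have the same dimensions, so the equation is dimensionally consistent.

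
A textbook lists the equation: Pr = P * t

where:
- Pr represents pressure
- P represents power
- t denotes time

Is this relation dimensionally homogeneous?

No

Pr (pressure) has dimensions [L^-1 M T^-2].
P (power) has dimensions [L^2 M T^-3].
t (time) has dimensions [T].

Left side: [L^-1 M T^-2]
Right side: [L^2 M T^-2]

The two sides have different dimensions, so the equation is NOT dimensionally consistent.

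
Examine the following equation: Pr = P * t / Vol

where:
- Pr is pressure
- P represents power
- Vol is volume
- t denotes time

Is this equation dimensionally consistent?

Yes

Pr (pressure) has dimensions [L^-1 M T^-2].
P (power) has dimensions [L^2 M T^-3].
Vol (volume) has dimensions [L^3].
t (time) has dimensions [T].

Left side: [L^-1 M T^-2]
Right side: [L^-1 M T^-2]

Both sides have the same dimensions, so the equation is dimensionally consistent.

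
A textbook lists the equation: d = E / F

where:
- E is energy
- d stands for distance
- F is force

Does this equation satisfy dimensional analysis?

Yes

E (energy) has dimensions [L^2 M T^-2].
d (distance) has dimensions [L].
F (force) has dimensions [L M T^-2].

Left side: [L]
Right side: [L]

Both sides have the same dimensions, so the equation is dimensionally consistent.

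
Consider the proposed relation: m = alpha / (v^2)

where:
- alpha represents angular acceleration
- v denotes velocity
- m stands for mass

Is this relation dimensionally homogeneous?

No

alpha (angular acceleration) has dimensions [T^-2].
v (velocity) has dimensions [L T^-1].
m (mass) has dimensions [M].

Left side: [M]
Right side: [L^-2]

The two sides have different dimensions, so the equation is NOT dimensionally consistent.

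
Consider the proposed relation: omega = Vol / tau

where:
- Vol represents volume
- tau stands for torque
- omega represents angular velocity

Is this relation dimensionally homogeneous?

No

Vol (volume) has dimensions [L^3].
tau (torque) has dimensions [L^2 M T^-2].
omega (angular velocity) has dimensions [T^-1].

Left side: [T^-1]
Right side: [L M^-1 T^2]

The two sides have different dimensions, so the equation is NOT dimensionally consistent.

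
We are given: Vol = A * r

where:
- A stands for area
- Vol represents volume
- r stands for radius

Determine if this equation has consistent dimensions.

Yes

A (area) has dimensions [L^2].
Vol (volume) has dimensions [L^3].
r (radius) has dimensions [L].

Left side: [L^3]
Right side: [L^3]

Both sides have the same dimensions, so the equation is dimensionally consistent.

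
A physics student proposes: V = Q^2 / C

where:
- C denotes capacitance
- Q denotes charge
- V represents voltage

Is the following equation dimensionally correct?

No

C (capacitance) has dimensions [I^2 L^-2 M^-1 T^4].
Q (charge) has dimensions [I T].
V (voltage) has dimensions [I^-1 L^2 M T^-3].

Left side: [I^-1 L^2 M T^-3]
Right side: [L^2 M T^-2]

The two sides have different dimensions, so the equation is NOT dimensionally consistent.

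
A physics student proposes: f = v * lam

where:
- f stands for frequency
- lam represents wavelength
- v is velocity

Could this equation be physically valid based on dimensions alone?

No

f (frequency) has dimensions [T^-1].
lam (wavelength) has dimensions [L].
v (velocity) has dimensions [L T^-1].

Left side: [T^-1]
Right side: [L^2 T^-1]

The two sides have different dimensions, so the equation is NOT dimensionally consistent.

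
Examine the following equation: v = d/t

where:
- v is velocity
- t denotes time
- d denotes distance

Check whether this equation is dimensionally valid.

Yes

v (velocity) has dimensions [L T^-1].
t (time) has dimensions [T].
d (distance) has dimensions [L].

Left side: [L T^-1]
Right side: [L T^-1]

Both sides have the same dimensions, so the equation is dimensionally consistent.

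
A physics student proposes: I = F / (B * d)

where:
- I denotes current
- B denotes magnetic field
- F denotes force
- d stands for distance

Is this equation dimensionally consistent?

Yes

I (current) has dimensions [I].
B (magnetic field) has dimensions [I^-1 M T^-2].
F (force) has dimensions [L M T^-2].
d (distance) has dimensions [L].

Left side: [I]
Right side: [I]

Both sides have the same dimensions, so the equation is dimensionally consistent.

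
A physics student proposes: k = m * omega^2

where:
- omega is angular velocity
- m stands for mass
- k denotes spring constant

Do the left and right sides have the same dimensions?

Yes

omega (angular velocity) has dimensions [T^-1].
m (mass) has dimensions [M].
k (spring constant) has dimensions [M T^-2].

Left side: [M T^-2]
Right side: [M T^-2]

Both sides have the same dimensions, so the equation is dimensionally consistent.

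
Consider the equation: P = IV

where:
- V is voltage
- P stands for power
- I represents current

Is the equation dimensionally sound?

Yes

V (voltage) has dimensions [I^-1 L^2 M T^-3].
P (power) has dimensions [L^2 M T^-3].
I (current) has dimensions [I].

Left side: [L^2 M T^-3]
Right side: [L^2 M T^-3]

Both sides have the same dimensions, so the equation is dimensionally consistent.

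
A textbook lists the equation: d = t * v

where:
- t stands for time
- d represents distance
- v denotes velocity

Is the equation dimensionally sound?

Yes

t (time) has dimensions [T].
d (distance) has dimensions [L].
v (velocity) has dimensions [L T^-1].

Left side: [L]
Right side: [L]

Both sides have the same dimensions, so the equation is dimensionally consistent.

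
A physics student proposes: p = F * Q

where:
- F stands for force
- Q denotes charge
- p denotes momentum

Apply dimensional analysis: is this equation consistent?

No

F (force) has dimensions [L M T^-2].
Q (charge) has dimensions [I T].
p (momentum) has dimensions [L M T^-1].

Left side: [L M T^-1]
Right side: [I L M T^-1]

The two sides have different dimensions, so the equation is NOT dimensionally consistent.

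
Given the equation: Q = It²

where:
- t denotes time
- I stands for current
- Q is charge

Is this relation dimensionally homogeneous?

No

t (time) has dimensions [T].
I (current) has dimensions [I].
Q (charge) has dimensions [I T].

Left side: [I T]
Right side: [I T^2]

The two sides have different dimensions, so the equation is NOT dimensionally consistent.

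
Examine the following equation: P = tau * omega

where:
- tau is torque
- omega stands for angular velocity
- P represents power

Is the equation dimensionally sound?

Yes

tau (torque) has dimensions [L^2 M T^-2].
omega (angular velocity) has dimensions [T^-1].
P (power) has dimensions [L^2 M T^-3].

Left side: [L^2 M T^-3]
Right side: [L^2 M T^-3]

Both sides have the same dimensions, so the equation is dimensionally consistent.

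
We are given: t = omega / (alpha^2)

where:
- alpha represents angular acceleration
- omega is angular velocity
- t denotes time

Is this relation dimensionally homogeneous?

No

alpha (angular acceleration) has dimensions [T^-2].
omega (angular velocity) has dimensions [T^-1].
t (time) has dimensions [T].

Left side: [T]
Right side: [T^3]

The two sides have different dimensions, so the equation is NOT dimensionally consistent.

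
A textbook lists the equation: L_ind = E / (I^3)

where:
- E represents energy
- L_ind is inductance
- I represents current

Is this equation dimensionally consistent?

No

E (energy) has dimensions [L^2 M T^-2].
L_ind (inductance) has dimensions [I^-2 L^2 M T^-2].
I (current) has dimensions [I].

Left side: [I^-2 L^2 M T^-2]
Right side: [I^-3 L^2 M T^-2]

The two sides have different dimensions, so the equation is NOT dimensionally consistent.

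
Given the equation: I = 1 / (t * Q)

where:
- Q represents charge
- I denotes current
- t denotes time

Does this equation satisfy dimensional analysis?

No

Q (charge) has dimensions [I T].
I (current) has dimensions [I].
t (time) has dimensions [T].

Left side: [I]
Right side: [I^-1 T^-2]

The two sides have different dimensions, so the equation is NOT dimensionally consistent.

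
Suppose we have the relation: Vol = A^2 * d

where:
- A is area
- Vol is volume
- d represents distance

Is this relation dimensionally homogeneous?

No

A (area) has dimensions [L^2].
Vol (volume) has dimensions [L^3].
d (distance) has dimensions [L].

Left side: [L^3]
Right side: [L^5]

The two sides have different dimensions, so the equation is NOT dimensionally consistent.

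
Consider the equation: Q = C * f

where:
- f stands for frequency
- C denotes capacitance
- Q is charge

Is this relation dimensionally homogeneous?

No

f (frequency) has dimensions [T^-1].
C (capacitance) has dimensions [I^2 L^-2 M^-1 T^4].
Q (charge) has dimensions [I T].

Left side: [I T]
Right side: [I^2 L^-2 M^-1 T^3]

The two sides have different dimensions, so the equation is NOT dimensionally consistent.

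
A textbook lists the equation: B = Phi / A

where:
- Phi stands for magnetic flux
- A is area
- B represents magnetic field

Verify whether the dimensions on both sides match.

Yes

Phi (magnetic flux) has dimensions [I^-1 L^2 M T^-2].
A (area) has dimensions [L^2].
B (magnetic field) has dimensions [I^-1 M T^-2].

Left side: [I^-1 M T^-2]
Right side: [I^-1 M T^-2]

Both sides have the same dimensions, so the equation is dimensionally consistent.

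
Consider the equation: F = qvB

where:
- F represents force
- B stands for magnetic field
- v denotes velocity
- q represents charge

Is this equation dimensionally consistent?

Yes

F (force) has dimensions [L M T^-2].
B (magnetic field) has dimensions [I^-1 M T^-2].
v (velocity) has dimensions [L T^-1].
q (charge) has dimensions [I T].

Left side: [L M T^-2]
Right side: [L M T^-2]

Both sides have the same dimensions, so the equation is dimensionally consistent.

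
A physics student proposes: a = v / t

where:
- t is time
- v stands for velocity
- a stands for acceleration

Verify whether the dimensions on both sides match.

Yes

t (time) has dimensions [T].
v (velocity) has dimensions [L T^-1].
a (acceleration) has dimensions [L T^-2].

Left side: [L T^-2]
Right side: [L T^-2]

Both sides have the same dimensions, so the equation is dimensionally consistent.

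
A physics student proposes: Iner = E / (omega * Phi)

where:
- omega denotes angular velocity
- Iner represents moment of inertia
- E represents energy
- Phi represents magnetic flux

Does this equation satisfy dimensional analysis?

No

omega (angular velocity) has dimensions [T^-1].
Iner (moment of inertia) has dimensions [L^2 M].
E (energy) has dimensions [L^2 M T^-2].
Phi (magnetic flux) has dimensions [I^-1 L^2 M T^-2].

Left side: [L^2 M]
Right side: [I T]

The two sides have different dimensions, so the equation is NOT dimensionally consistent.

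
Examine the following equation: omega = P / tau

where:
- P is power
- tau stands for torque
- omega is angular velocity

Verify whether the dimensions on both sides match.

Yes

P (power) has dimensions [L^2 M T^-3].
tau (torque) has dimensions [L^2 M T^-2].
omega (angular velocity) has dimensions [T^-1].

Left side: [T^-1]
Right side: [T^-1]

Both sides have the same dimensions, so the equation is dimensionally consistent.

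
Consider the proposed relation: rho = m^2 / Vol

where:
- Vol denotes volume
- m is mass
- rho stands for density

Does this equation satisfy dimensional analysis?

No

Vol (volume) has dimensions [L^3].
m (mass) has dimensions [M].
rho (density) has dimensions [L^-3 M].

Left side: [L^-3 M]
Right side: [L^-3 M^2]

The two sides have different dimensions, so the equation is NOT dimensionally consistent.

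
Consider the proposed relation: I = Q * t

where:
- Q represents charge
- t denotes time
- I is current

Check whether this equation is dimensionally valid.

No

Q (charge) has dimensions [I T].
t (time) has dimensions [T].
I (current) has dimensions [I].

Left side: [I]
Right side: [I T^2]

The two sides have different dimensions, so the equation is NOT dimensionally consistent.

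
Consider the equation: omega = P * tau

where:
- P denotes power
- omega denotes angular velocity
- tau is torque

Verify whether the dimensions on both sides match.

No

P (power) has dimensions [L^2 M T^-3].
omega (angular velocity) has dimensions [T^-1].
tau (torque) has dimensions [L^2 M T^-2].

Left side: [T^-1]
Right side: [L^4 M^2 T^-5]

The two sides have different dimensions, so the equation is NOT dimensionally consistent.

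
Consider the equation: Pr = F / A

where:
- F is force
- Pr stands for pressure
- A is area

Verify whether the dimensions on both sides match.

Yes

F (force) has dimensions [L M T^-2].
Pr (pressure) has dimensions [L^-1 M T^-2].
A (area) has dimensions [L^2].

Left side: [L^-1 M T^-2]
Right side: [L^-1 M T^-2]

Both sides have the same dimensions, so the equation is dimensionally consistent.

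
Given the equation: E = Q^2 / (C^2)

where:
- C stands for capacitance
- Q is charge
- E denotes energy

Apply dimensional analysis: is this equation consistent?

No

C (capacitance) has dimensions [I^2 L^-2 M^-1 T^4].
Q (charge) has dimensions [I T].
E (energy) has dimensions [L^2 M T^-2].

Left side: [L^2 M T^-2]
Right side: [I^-2 L^4 M^2 T^-6]

The two sides have different dimensions, so the equation is NOT dimensionally consistent.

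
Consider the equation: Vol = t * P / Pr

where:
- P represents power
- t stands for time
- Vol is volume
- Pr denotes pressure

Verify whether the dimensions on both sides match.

Yes

P (power) has dimensions [L^2 M T^-3].
t (time) has dimensions [T].
Vol (volume) has dimensions [L^3].
Pr (pressure) has dimensions [L^-1 M T^-2].

Left side: [L^3]
Right side: [L^3]

Both sides have the same dimensions, so the equation is dimensionally consistent.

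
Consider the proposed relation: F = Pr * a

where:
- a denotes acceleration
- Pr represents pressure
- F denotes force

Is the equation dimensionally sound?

No

a (acceleration) has dimensions [L T^-2].
Pr (pressure) has dimensions [L^-1 M T^-2].
F (force) has dimensions [L M T^-2].

Left side: [L M T^-2]
Right side: [M T^-4]

The two sides have different dimensions, so the equation is NOT dimensionally consistent.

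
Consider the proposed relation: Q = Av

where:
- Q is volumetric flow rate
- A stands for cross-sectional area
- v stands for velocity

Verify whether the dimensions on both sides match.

Yes

Q (volumetric flow rate) has dimensions [L^3 T^-1].
A (cross-sectional area) has dimensions [L^2].
v (velocity) has dimensions [L T^-1].

Left side: [L^3 T^-1]
Right side: [L^3 T^-1]

Both sides have the same dimensions, so the equation is dimensionally consistent.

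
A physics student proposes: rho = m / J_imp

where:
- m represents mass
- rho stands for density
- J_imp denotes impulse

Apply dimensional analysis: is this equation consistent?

No

m (mass) has dimensions [M].
rho (density) has dimensions [L^-3 M].
J_imp (impulse) has dimensions [L M T^-1].

Left side: [L^-3 M]
Right side: [L^-1 T]

The two sides have different dimensions, so the equation is NOT dimensionally consistent.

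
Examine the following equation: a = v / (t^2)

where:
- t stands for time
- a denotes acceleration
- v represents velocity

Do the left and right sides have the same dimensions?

No

t (time) has dimensions [T].
a (acceleration) has dimensions [L T^-2].
v (velocity) has dimensions [L T^-1].

Left side: [L T^-2]
Right side: [L T^-3]

The two sides have different dimensions, so the equation is NOT dimensionally consistent.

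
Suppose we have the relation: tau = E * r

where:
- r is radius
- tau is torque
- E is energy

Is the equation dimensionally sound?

No

r (radius) has dimensions [L].
tau (torque) has dimensions [L^2 M T^-2].
E (energy) has dimensions [L^2 M T^-2].

Left side: [L^2 M T^-2]
Right side: [L^3 M T^-2]

The two sides have different dimensions, so the equation is NOT dimensionally consistent.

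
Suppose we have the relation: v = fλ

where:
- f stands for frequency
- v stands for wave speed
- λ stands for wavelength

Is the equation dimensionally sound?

Yes

f (frequency) has dimensions [T^-1].
v (wave speed) has dimensions [L T^-1].
λ (wavelength) has dimensions [L].

Left side: [L T^-1]
Right side: [L T^-1]

Both sides have the same dimensions, so the equation is dimensionally consistent.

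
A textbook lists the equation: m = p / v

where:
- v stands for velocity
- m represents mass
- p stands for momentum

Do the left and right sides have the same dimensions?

Yes

v (velocity) has dimensions [L T^-1].
m (mass) has dimensions [M].
p (momentum) has dimensions [L M T^-1].

Left side: [M]
Right side: [M]

Both sides have the same dimensions, so the equation is dimensionally consistent.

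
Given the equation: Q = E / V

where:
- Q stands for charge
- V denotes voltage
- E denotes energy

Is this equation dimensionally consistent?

Yes

Q (charge) has dimensions [I T].
V (voltage) has dimensions [I^-1 L^2 M T^-3].
E (energy) has dimensions [L^2 M T^-2].

Left side: [I T]
Right side: [I T]

Both sides have the same dimensions, so the equation is dimensionally consistent.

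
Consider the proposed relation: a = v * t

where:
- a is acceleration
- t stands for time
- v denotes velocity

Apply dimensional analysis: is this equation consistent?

No

a (acceleration) has dimensions [L T^-2].
t (time) has dimensions [T].
v (velocity) has dimensions [L T^-1].

Left side: [L T^-2]
Right side: [L]

The two sides have different dimensions, so the equation is NOT dimensionally consistent.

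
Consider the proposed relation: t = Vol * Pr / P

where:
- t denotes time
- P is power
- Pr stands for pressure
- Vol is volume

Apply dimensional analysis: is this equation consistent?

Yes

t (time) has dimensions [T].
P (power) has dimensions [L^2 M T^-3].
Pr (pressure) has dimensions [L^-1 M T^-2].
Vol (volume) has dimensions [L^3].

Left side: [T]
Right side: [T]

Both sides have the same dimensions, so the equation is dimensionally consistent.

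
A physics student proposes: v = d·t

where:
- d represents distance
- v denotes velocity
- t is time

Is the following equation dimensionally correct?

No

d (distance) has dimensions [L].
v (velocity) has dimensions [L T^-1].
t (time) has dimensions [T].

Left side: [L T^-1]
Right side: [L T]

The two sides have different dimensions, so the equation is NOT dimensionally consistent.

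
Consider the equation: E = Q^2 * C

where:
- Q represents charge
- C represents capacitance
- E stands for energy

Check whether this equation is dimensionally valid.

No

Q (charge) has dimensions [I T].
C (capacitance) has dimensions [I^2 L^-2 M^-1 T^4].
E (energy) has dimensions [L^2 M T^-2].

Left side: [L^2 M T^-2]
Right side: [I^4 L^-2 M^-1 T^6]

The two sides have different dimensions, so the equation is NOT dimensionally consistent.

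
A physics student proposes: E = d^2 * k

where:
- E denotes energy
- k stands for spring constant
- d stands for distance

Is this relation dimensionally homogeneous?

Yes

E (energy) has dimensions [L^2 M T^-2].
k (spring constant) has dimensions [M T^-2].
d (distance) has dimensions [L].

Left side: [L^2 M T^-2]
Right side: [L^2 M T^-2]

Both sides have the same dimensions, so the equation is dimensionally consistent.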